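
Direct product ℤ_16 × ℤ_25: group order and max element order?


|ℤ_16 × ℤ_25| = 16 × 25 = 400
Max element order = lcm(16,25) = 400
Cyclic? Yes (gcd=1)

|ℤ_16×ℤ_25| = 400, max element order = 400


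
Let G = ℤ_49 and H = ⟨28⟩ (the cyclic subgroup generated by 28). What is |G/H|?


|⟨28⟩| = n / gcd(28, 49) = 49 / 7 = 7
H is normal (ℤ_49 is abelian).
|G/H| = |G| / |H| = 49 / 7 = 7

|G/H| = 7


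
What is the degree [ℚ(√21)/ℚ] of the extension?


√21 has minimal polynomial x² - 21 (irreducible over ℚ since 21 is squarefree)

[ℚ(√21)/ℚ] = 2


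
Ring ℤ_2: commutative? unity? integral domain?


ℤ_2 is a commutative ring with unity 1; 2 is prime, so ℤ_2 is a field (hence an integral domain)
Commutative: Yes
Integral domain: Yes
Has unity: Yes

ℤ_2: Commutative=Yes, Unity=Yes


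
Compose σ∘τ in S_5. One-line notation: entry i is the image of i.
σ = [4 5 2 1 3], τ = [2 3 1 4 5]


σ∘τ: apply τ first, then σ
1 →τ 2 →σ 5
2 →τ 3 →σ 2
3 →τ 1 →σ 4
4 →τ 4 →σ 1
5 →τ 5 →σ 3

σ∘τ = [5 2 4 1 3]


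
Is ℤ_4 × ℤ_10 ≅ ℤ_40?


Comparing ℤ_4 × ℤ_10 and ℤ_40:
gcd(4,10) = 2 ≠ 1. Max element order in ℤ_4×ℤ_10 is lcm(4,10) = 20 < 40, so it has no element of order 40

No, ℤ_4 × ℤ_10 ≇ ℤ_40


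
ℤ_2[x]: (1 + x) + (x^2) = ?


Add coefficients mod 2:
x^0: 1 + 0 = 1 (mod 2)
x^1: 1 + 0 = 1 (mod 2)
x^2: 0 + 1 = 1 (mod 2)
Result: 1 + x + x^2

f + g = 1 + x + x^2


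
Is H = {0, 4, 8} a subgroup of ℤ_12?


Subgroup test for H = {0, 4, 8} in (ℤ_12, +):
(1) 0 ∈ H? Yes
(2) Closure: for all a,b ∈ H, (a+b) mod 12 ∈ H? Yes
(3) Inverses: for all a ∈ H, -a mod 12 ∈ H? Yes

Yes, H is a subgroup of ℤ_12


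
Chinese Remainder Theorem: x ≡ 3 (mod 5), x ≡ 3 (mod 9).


m₁ = 5, m₂ = 9, gcd = 1, so CRT applies. M = m₁·m₂ = 45
Let M₁ = M/m₁ = 9, M₂ = M/m₂ = 5
Find y₁ ≡ M₁⁻¹ (mod m₁): 9⁻¹ ≡ 4 (mod 5)
Find y₂ ≡ M₂⁻¹ (mod m₂): 5⁻¹ ≡ 2 (mod 9)
x = a₁·M₁·y₁ + a₂·M₂·y₂ = 3·9·4 + 3·5·2 = 138
Reduce mod 45: x ≡ 3
Check: 3 mod 5 = 3 ✓, 3 mod 9 = 3 ✓

x ≡ 3 (mod 45)


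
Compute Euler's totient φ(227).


Factor n: 227 = 227
φ(n) = n · ∏(1 - 1/p) over distinct primes p | n
φ(227) = 227 · (1 - 1/227) = 226

φ(227) = 226


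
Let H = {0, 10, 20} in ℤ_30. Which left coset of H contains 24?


24 + H = {24 + h (mod 30) : h ∈ H}
24+0=24, 24+10=4, 24+20=14
24 + H = {4, 14, 24} = 4 + H

24 + H = {4, 14, 24}


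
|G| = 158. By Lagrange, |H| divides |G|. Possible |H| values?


Lagrange's theorem: |H| divides |G|
|G| = 158
Divisors of 158: 1, 2, 79, 158

Possible subgroup orders: {1, 2, 79, 158}


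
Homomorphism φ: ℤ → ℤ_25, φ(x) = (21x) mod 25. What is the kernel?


Kernel = preimage of identity
ker(φ) = {x ∈ ℤ : 21x ≡ 0 (mod 25)}. gcd(21,25) = 1, so 21x ≡ 0 (mod 25) ⟺ x ≡ 0 (mod 25/1 = 25). Hence ker(φ) = 25ℤ

ker(φ) = 25ℤ


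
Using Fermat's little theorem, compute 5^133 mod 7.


Fermat's little theorem: if p is prime and gcd(a,p)=1, then a^(p-1) ≡ 1 (mod p)
p = 7 is prime, gcd(5,7) = 1
Reduce exponent: 133 mod 6 = 1
So 5^133 ≡ 5^1 (mod 7)
5^1 mod 7 = 5

5^133 ≡ 5 (mod 7)


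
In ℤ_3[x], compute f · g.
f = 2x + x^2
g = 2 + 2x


Expand and collect like terms; reduce coefficients mod 3:
x^0: 0·2 = 0 ≡ 0 (mod 3)
x^1: 0·2 + 2·2 = 4 ≡ 1 (mod 3)
x^2: 2·2 + 1·2 = 6 ≡ 0 (mod 3)
x^3: 1·2 = 2 ≡ 2 (mod 3)
Result: x + 2x^3

f · g = x + 2x^3


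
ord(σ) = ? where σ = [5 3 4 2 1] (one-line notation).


Cycle decomposition: (1 5) (2 3 4)
Cycle lengths: 2, 3
Order = lcm(2, 3) = 6

ord(σ) = 6


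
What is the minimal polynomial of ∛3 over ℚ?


∛3 satisfies x³ - 3 = 0, irreducible over ℚ (no rational root; 3 is not a perfect cube)

Minimal polynomial: x³ - 3


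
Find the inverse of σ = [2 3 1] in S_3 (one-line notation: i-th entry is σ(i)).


To find σ⁻¹, swap domain and range:
σ(1) = 2 → σ⁻¹(2) = 1
σ(2) = 3 → σ⁻¹(3) = 2
σ(3) = 1 → σ⁻¹(1) = 3

σ⁻¹ = [3 1 2]


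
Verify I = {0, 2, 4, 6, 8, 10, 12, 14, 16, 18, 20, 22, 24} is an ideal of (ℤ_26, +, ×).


Check ideal conditions for I = {0, 2, 4, 6, 8, 10, 12, 14, 16, 18, 20, 22, 24} in ℤ_26:
(1) I is an additive subgroup? Yes
(2) For r ∈ ℤ_26 and a ∈ I: r·a ∈ I? Yes

Yes, I is an ideal of ℤ_26


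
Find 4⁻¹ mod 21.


Use the extended Euclidean algorithm to write 1 = 4·s + 21·t; then s mod 21 is the inverse.
Euclidean algorithm:
  4 = 0·21 + 4
  21 = 5·4 + 1
  4 = 4·1 + 0
gcd(4,21) = 1
Back-substitution gives: 4·(-5) + 21·(1) = 1
So 4⁻¹ ≡ -5 ≡ 16 (mod 21)
Check: 4 × 16 = 64 ≡ 1 (mod 21) ✓

4⁻¹ ≡ 16 (mod 21)


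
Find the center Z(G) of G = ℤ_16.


Z(G) = {g ∈ G | gx = xg for all x ∈ G}
ℤ_16 is abelian, so Z(G) = G

Z(ℤ_16) = ℤ_16


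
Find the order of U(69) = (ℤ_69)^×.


U(n) is the group of units mod n; |U(n)| = φ(n)
|U(69)| = φ(69) = 44

|U(69) = (ℤ_69)^×| = 44


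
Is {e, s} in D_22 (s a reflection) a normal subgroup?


H = {e, s} in D_22 (s a reflection)
r·s·r⁻¹ = sr⁻² ≠ s for n ≥ 3, so {e, s} is not closed under conjugation

No, not a normal subgroup


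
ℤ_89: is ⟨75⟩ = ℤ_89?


g generates ℤ_n iff gcd(g, n) = 1
gcd(75, 89) = 1
Since gcd = 1, 75 is a generator.

Yes, 75 generates ℤ_89


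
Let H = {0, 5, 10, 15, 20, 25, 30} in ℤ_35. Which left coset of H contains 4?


4 + H = {4 + h (mod 35) : h ∈ H}
4+0=4, 4+5=9, 4+10=14, 4+15=19, 4+20=24, 4+25=29, 4+30=34

4 + H = {4, 9, 14, 19, 24, 29, 34}


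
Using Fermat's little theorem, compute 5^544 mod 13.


Fermat's little theorem: if p is prime and gcd(a,p)=1, then a^(p-1) ≡ 1 (mod p)
p = 13 is prime, gcd(5,13) = 1
Reduce exponent: 544 mod 12 = 4
So 5^544 ≡ 5^4 (mod 13)
5^4 mod 13 = 1

5^544 ≡ 1 (mod 13)


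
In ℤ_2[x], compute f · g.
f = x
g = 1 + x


Expand and collect like terms; reduce coefficients mod 2:
x^0: 0·1 = 0 ≡ 0 (mod 2)
x^1: 0·1 + 1·1 = 1 ≡ 1 (mod 2)
x^2: 1·1 = 1 ≡ 1 (mod 2)
Result: x + x^2

f · g = x + x^2


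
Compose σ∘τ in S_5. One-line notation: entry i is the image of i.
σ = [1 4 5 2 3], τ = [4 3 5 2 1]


σ∘τ: apply τ first, then σ
1 →τ 4 →σ 2
2 →τ 3 →σ 5
3 →τ 5 →σ 3
4 →τ 2 →σ 4
5 →τ 1 →σ 1

σ∘τ = [2 5 3 4 1]


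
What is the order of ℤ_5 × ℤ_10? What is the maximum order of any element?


|ℤ_5 × ℤ_10| = 5 × 10 = 50
Max element order = lcm(5,10) = 10
Cyclic? No (gcd=5)

|ℤ_5×ℤ_10| = 50, max element order = 10


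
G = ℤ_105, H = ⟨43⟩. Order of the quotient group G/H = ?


|⟨43⟩| = n / gcd(43, 105) = 105 / 1 = 105
H is normal (ℤ_105 is abelian).
|G/H| = |G| / |H| = 105 / 105 = 1

|G/H| = 1


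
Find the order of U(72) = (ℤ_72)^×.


U(n) is the group of units mod n; |U(n)| = φ(n)
|U(72)| = φ(72) = 24

|U(72) = (ℤ_72)^×| = 24


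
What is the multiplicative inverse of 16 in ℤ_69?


Use the extended Euclidean algorithm to write 1 = 16·s + 69·t; then s mod 69 is the inverse.
Euclidean algorithm:
  16 = 0·69 + 16
  69 = 4·16 + 5
  16 = 3·5 + 1
  5 = 5·1 + 0
gcd(16,69) = 1
Back-substitution gives: 16·(13) + 69·(-3) = 1
So 16⁻¹ ≡ 13 ≡ 13 (mod 69)
Check: 16 × 13 = 208 ≡ 1 (mod 69) ✓

16⁻¹ ≡ 13 (mod 69)


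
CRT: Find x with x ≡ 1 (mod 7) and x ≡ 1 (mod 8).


m₁ = 7, m₂ = 8, gcd = 1, so CRT applies. M = m₁·m₂ = 56
Let M₁ = M/m₁ = 8, M₂ = M/m₂ = 7
Find y₁ ≡ M₁⁻¹ (mod m₁): 8⁻¹ ≡ 1 (mod 7)
Find y₂ ≡ M₂⁻¹ (mod m₂): 7⁻¹ ≡ 7 (mod 8)
x = a₁·M₁·y₁ + a₂·M₂·y₂ = 1·8·1 + 1·7·7 = 57
Reduce mod 56: x ≡ 1
Check: 1 mod 7 = 1 ✓, 1 mod 8 = 1 ✓

x ≡ 1 (mod 56)


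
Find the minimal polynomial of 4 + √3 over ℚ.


Let α = 4 + √3. Then α - 4 = √3, so (α - 4)² = 3, giving α² - 8α + 13 = 0. Degree 2 and α ∉ ℚ, so this is the minimal polynomial.

Minimal polynomial: x² - 8x + 13


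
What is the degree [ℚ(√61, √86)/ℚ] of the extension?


[ℚ(√61,√86):ℚ] = [ℚ(√61,√86):ℚ(√61)]·[ℚ(√61):ℚ] = 2·2 = 4

[ℚ(√61, √86)/ℚ] = 4


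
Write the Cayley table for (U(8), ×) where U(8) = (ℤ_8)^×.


Elements: {1, 3, 5, 7}
Operation: multiplication mod 8
Entry (a, b) = (a × b) mod 8

Cayley table:
  | 1 | 3 | 5 | 7
1 | 1 | 3 | 5 | 7
3 | 3 | 1 | 7 | 5
5 | 5 | 7 | 1 | 3
7 | 7 | 5 | 3 | 1


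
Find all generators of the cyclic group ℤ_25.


g generates ℤ_n iff gcd(g,n) = 1
Prime factors of 25: 5
Generators are g ∈ {1,...,24} not divisible by any of these primes.
Generators: {1, 2, 3, 4, 6, 7, 8, 9, 11, 12, 13, 14, 16, 17, 18, 19, 21, 22, 23, 24}
Number of generators = φ(25) = 20

Generators of ℤ_25 = {1, 2, 3, 4, 6, 7, 8, 9, 11, 12, 13, 14, 16, 17, 18, 19, 21, 22, 23, 24}


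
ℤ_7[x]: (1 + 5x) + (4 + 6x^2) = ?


Add coefficients mod 7:
x^0: 1 + 4 = 5 (mod 7)
x^1: 5 + 0 = 5 (mod 7)
x^2: 0 + 6 = 6 (mod 7)
Result: 5 + 5x + 6x^2

f + g = 5 + 5x + 6x^2


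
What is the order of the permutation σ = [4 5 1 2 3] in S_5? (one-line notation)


Cycle decomposition: (1 4 2 5 3)
Cycle lengths: 5
Order = lcm(5) = 5

ord(σ) = 5


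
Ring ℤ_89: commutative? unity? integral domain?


ℤ_89 is a commutative ring with unity 1; 89 is prime, so ℤ_89 is a field (hence an integral domain)
Commutative: Yes
Integral domain: Yes
Has unity: Yes

ℤ_89: Commutative=Yes, Unity=Yes


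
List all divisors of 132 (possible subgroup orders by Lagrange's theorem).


Lagrange's theorem: |H| divides |G|
|G| = 132
Divisors of 132: 1, 2, 3, 4, 6, 11, 12, 22, 33, 44, 66, 132

Possible subgroup orders: {1, 2, 3, 4, 6, 11, 12, 22, 33, 44, 66, 132}


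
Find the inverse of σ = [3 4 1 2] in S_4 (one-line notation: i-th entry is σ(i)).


To find σ⁻¹, swap domain and range:
σ(1) = 3 → σ⁻¹(3) = 1
σ(2) = 4 → σ⁻¹(4) = 2
σ(3) = 1 → σ⁻¹(1) = 3
σ(4) = 2 → σ⁻¹(2) = 4

σ⁻¹ = [3 4 1 2]


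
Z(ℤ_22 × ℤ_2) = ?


Z(G) = {g ∈ G | gx = xg for all x ∈ G}
Direct product of abelian groups is abelian, so Z(G) = G

Z(ℤ_22 × ℤ_2) = ℤ_22 × ℤ_2


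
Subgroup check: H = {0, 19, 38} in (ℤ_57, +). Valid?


Subgroup test for H = {0, 19, 38} in (ℤ_57, +):
(1) 0 ∈ H? Yes
(2) Closure: for all a,b ∈ H, (a+b) mod 57 ∈ H? Yes
(3) Inverses: for all a ∈ H, -a mod 57 ∈ H? Yes

Yes, H is a subgroup of ℤ_57


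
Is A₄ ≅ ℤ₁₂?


Comparing A₄ and ℤ₁₂:
A₄ is non-abelian, ℤ₁₂ is abelian

No, A₄ ≇ ℤ₁₂


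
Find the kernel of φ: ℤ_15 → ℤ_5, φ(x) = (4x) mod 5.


Kernel = preimage of identity
ker(φ) = {x ∈ ℤ_15 : 4x ≡ 0 (mod 5)}. Since 5 | 15, φ is well-defined. The kernel is the cyclic subgroup ⟨5⟩ of ℤ_15 (order 3), i.e. {0, 5, 10}

ker(φ) = {0, 5, 10}


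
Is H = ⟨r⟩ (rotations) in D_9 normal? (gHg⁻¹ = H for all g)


H = ⟨r⟩ (rotations) in D_9
The rotation subgroup ⟨r⟩ has index 2 in D_9, so it is normal

Yes, normal subgroup


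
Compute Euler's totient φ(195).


Factor n: 195 = 3 × 5 × 13
φ(n) = n · ∏(1 - 1/p) over distinct primes p | n
φ(195) = 195 · (1 - 1/3) · (1 - 1/5) · (1 - 1/13) = 96

φ(195) = 96


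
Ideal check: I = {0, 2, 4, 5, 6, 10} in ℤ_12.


Check ideal conditions for I = {0, 2, 4, 5, 6, 10} in ℤ_12:
(1) I is an additive subgroup? No
(2) For r ∈ ℤ_12 and a ∈ I: r·a ∈ I? No  [counterexample: r=2, a=4, r·a mod 12 = 8 ∉ I]

No, I is not an ideal of ℤ_12


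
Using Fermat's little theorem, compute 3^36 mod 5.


Fermat's little theorem: if p is prime and gcd(a,p)=1, then a^(p-1) ≡ 1 (mod p)
p = 5 is prime, gcd(3,5) = 1
Reduce exponent: 36 mod 4 = 0
So 3^36 ≡ 3^0 (mod 5)
3^0 = 1

3^36 ≡ 1 (mod 5)


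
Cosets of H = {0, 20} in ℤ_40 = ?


H = {0, 20}, |H| = 2
Number of cosets = |G|/|H| = 40/2 = 20
0 + H = {0, 20}
1 + H = {1, 21}
2 + H = {2, 22}
3 + H = {3, 23}
4 + H = {4, 24}
5 + H = {5, 25}
6 + H = {6, 26}
7 + H = {7, 27}
8 + H = {8, 28}
9 + H = {9, 29}
10 + H = {10, 30}
11 + H = {11, 31}
12 + H = {12, 32}
13 + H = {13, 33}
14 + H = {14, 34}
15 + H = {15, 35}
16 + H = {16, 36}
17 + H = {17, 37}
18 + H = {18, 38}
19 + H = {19, 39}

Cosets: 0+H={0,20}; 1+H={1,21}; 2+H={2,22}; 3+H={3,23}; 4+H={4,24}; 5+H={5,25}; 6+H={6,26}; 7+H={7,27}; 8+H={8,28}; 9+H={9,29}; 10+H={10,30}; 11+H={11,31}; 12+H={12,32}; 13+H={13,33}; 14+H={14,34}; 15+H={15,35}; 16+H={16,36}; 17+H={17,37}; 18+H={18,38}; 19+H={19,39}


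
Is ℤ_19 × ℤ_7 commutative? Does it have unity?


Direct product ring; commutative with unity (1,1); but (1,0)·(0,1) = (0,0) gives zero divisors, so not an integral domain
Commutative: Yes
Integral domain: No
Has unity: Yes

ℤ_19 × ℤ_7: Commutative=Yes, Unity=Yes


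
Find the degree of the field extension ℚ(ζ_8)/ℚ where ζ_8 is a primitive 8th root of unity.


[ℚ(ζ_n):ℚ] = deg Φ_n(x) = φ(n). Here φ(8) = 4

[ℚ(ζ_8)/ℚ where ζ_8 is a primitive 8th root of unity] = 4


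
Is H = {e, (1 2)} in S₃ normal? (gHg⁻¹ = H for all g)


H = {e, (1 2)} in S₃
(1 3)(1 2)(1 3)⁻¹ = (2 3) ∉ {e, (1 2)}, so it is not normal

No, not a normal subgroup


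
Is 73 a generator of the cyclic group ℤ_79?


g generates ℤ_n iff gcd(g, n) = 1
gcd(73, 79) = 1
Since gcd = 1, 73 is a generator.

Yes, 73 generates ℤ_79


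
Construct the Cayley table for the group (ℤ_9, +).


Elements: {0, 1, 2, 3, 4, 5, 6, 7, 8}
Operation: addition mod 9
Entry (a, b) = (a + b) mod 9

Cayley table:
  | 0 | 1 | 2 | 3 | 4 | 5 | 6 | 7 | 8
0 | 0 | 1 | 2 | 3 | 4 | 5 | 6 | 7 | 8
1 | 1 | 2 | 3 | 4 | 5 | 6 | 7 | 8 | 0
2 | 2 | 3 | 4 | 5 | 6 | 7 | 8 | 0 | 1
3 | 3 | 4 | 5 | 6 | 7 | 8 | 0 | 1 | 2
4 | 4 | 5 | 6 | 7 | 8 | 0 | 1 | 2 | 3
5 | 5 | 6 | 7 | 8 | 0 | 1 | 2 | 3 | 4
6 | 6 | 7 | 8 | 0 | 1 | 2 | 3 | 4 | 5
7 | 7 | 8 | 0 | 1 | 2 | 3 | 4 | 5 | 6
8 | 8 | 0 | 1 | 2 | 3 | 4 | 5 | 6 | 7


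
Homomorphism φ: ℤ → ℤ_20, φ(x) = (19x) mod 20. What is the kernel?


Kernel = preimage of identity
ker(φ) = {x ∈ ℤ : 19x ≡ 0 (mod 20)}. gcd(19,20) = 1, so 19x ≡ 0 (mod 20) ⟺ x ≡ 0 (mod 20/1 = 20). Hence ker(φ) = 20ℤ

ker(φ) = 20ℤ


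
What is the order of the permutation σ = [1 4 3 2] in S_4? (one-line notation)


Cycle decomposition: (2 4)
Cycle lengths: 2
Order = lcm(2) = 2

ord(σ) = 2


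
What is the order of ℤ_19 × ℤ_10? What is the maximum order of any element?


|ℤ_19 × ℤ_10| = 19 × 10 = 190
Max element order = lcm(19,10) = 190
Cyclic? Yes (gcd=1)

|ℤ_19×ℤ_10| = 190, max element order = 190


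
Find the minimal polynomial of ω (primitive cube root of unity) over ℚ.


ω satisfies x² + x + 1 = 0 (the cyclotomic polynomial Φ₃)

Minimal polynomial: x² + x + 1


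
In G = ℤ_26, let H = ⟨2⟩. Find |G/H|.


|⟨2⟩| = n / gcd(2, 26) = 26 / 2 = 13
H is normal (ℤ_26 is abelian).
|G/H| = |G| / |H| = 26 / 13 = 2

|G/H| = 2


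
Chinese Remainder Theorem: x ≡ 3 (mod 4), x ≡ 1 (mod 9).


m₁ = 4, m₂ = 9, gcd = 1, so CRT applies. M = m₁·m₂ = 36
Let M₁ = M/m₁ = 9, M₂ = M/m₂ = 4
Find y₁ ≡ M₁⁻¹ (mod m₁): 9⁻¹ ≡ 1 (mod 4)
Find y₂ ≡ M₂⁻¹ (mod m₂): 4⁻¹ ≡ 7 (mod 9)
x = a₁·M₁·y₁ + a₂·M₂·y₂ = 3·9·1 + 1·4·7 = 55
Reduce mod 36: x ≡ 19
Check: 19 mod 4 = 3 ✓, 19 mod 9 = 1 ✓

x ≡ 19 (mod 36)


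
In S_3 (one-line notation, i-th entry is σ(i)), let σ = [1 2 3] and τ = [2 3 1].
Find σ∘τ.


σ∘τ: apply τ first, then σ
1 →τ 2 →σ 2
2 →τ 3 →σ 3
3 →τ 1 →σ 1

σ∘τ = [2 3 1]


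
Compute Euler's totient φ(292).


Factor n: 292 = 2^2 × 73
φ(n) = n · ∏(1 - 1/p) over distinct primes p | n
φ(292) = 292 · (1 - 1/2) · (1 - 1/73) = 144

φ(292) = 144


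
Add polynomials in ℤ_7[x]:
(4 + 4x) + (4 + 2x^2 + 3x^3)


Add coefficients mod 7:
x^0: 4 + 4 = 1 (mod 7)
x^1: 4 + 0 = 4 (mod 7)
x^2: 0 + 2 = 2 (mod 7)
x^3: 0 + 3 = 3 (mod 7)
Result: 1 + 4x + 2x^2 + 3x^3

f + g = 1 + 4x + 2x^2 + 3x^3


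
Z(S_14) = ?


Z(G) = {g ∈ G | gx = xg for all x ∈ G}
S_n is non-abelian for n ≥ 3; Z(S_14) is trivial

Z(S_14) = {e}


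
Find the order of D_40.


|D_n| = 2n (n rotations and n reflections)
|D_40| = 2×40 = 80

|D_40| = 80


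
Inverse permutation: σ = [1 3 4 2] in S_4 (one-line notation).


To find σ⁻¹, swap domain and range:
σ(1) = 1 → σ⁻¹(1) = 1
σ(2) = 3 → σ⁻¹(3) = 2
σ(3) = 4 → σ⁻¹(4) = 3
σ(4) = 2 → σ⁻¹(2) = 4

σ⁻¹ = [1 4 2 3]


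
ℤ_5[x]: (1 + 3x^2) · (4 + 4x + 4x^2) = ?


Expand and collect like terms; reduce coefficients mod 5:
x^0: 1·4 = 4 ≡ 4 (mod 5)
x^1: 1·4 + 0·4 = 4 ≡ 4 (mod 5)
x^2: 1·4 + 0·4 + 3·4 = 16 ≡ 1 (mod 5)
x^3: 0·4 + 3·4 = 12 ≡ 2 (mod 5)
x^4: 3·4 = 12 ≡ 2 (mod 5)
Result: 4 + 4x + x^2 + 2x^3 + 2x^4

f · g = 4 + 4x + x^2 + 2x^3 + 2x^4


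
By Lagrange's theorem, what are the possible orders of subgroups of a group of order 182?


Lagrange's theorem: |H| divides |G|
|G| = 182
Divisors of 182: 1, 2, 7, 13, 14, 26, 91, 182

Possible subgroup orders: {1, 2, 7, 13, 14, 26, 91, 182}


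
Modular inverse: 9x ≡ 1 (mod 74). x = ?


Use the extended Euclidean algorithm to write 1 = 9·s + 74·t; then s mod 74 is the inverse.
Euclidean algorithm:
  9 = 0·74 + 9
  74 = 8·9 + 2
  9 = 4·2 + 1
  2 = 2·1 + 0
gcd(9,74) = 1
Back-substitution gives: 9·(33) + 74·(-4) = 1
So 9⁻¹ ≡ 33 ≡ 33 (mod 74)
Check: 9 × 33 = 297 ≡ 1 (mod 74) ✓

9⁻¹ ≡ 33 (mod 74)


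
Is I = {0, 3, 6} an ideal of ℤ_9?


Check ideal conditions for I = {0, 3, 6} in ℤ_9:
(1) I is an additive subgroup? Yes
(2) For r ∈ ℤ_9 and a ∈ I: r·a ∈ I? Yes

Yes, I is an ideal of ℤ_9


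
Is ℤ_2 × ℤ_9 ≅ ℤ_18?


Comparing ℤ_2 × ℤ_9 and ℤ_18:
gcd(2,9) = 1, so ℤ_2 × ℤ_9 ≅ ℤ_18 (CRT)

Yes, ℤ_2 × ℤ_9 ≅ ℤ_18


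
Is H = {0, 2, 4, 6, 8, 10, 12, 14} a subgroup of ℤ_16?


Subgroup test for H = {0, 2, 4, 6, 8, 10, 12, 14} in (ℤ_16, +):
(1) 0 ∈ H? Yes
(2) Closure: for all a,b ∈ H, (a+b) mod 16 ∈ H? Yes
(3) Inverses: for all a ∈ H, -a mod 16 ∈ H? Yes

Yes, H is a subgroup of ℤ_16


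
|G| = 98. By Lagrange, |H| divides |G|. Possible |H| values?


Lagrange's theorem: |H| divides |G|
|G| = 98
Divisors of 98: 1, 2, 7, 14, 49, 98

Possible subgroup orders: {1, 2, 7, 14, 49, 98}


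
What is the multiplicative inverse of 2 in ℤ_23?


Use the extended Euclidean algorithm to write 1 = 2·s + 23·t; then s mod 23 is the inverse.
Euclidean algorithm:
  2 = 0·23 + 2
  23 = 11·2 + 1
  2 = 2·1 + 0
gcd(2,23) = 1
Back-substitution gives: 2·(-11) + 23·(1) = 1
So 2⁻¹ ≡ -11 ≡ 12 (mod 23)
Check: 2 × 12 = 24 ≡ 1 (mod 23) ✓

2⁻¹ ≡ 12 (mod 23)


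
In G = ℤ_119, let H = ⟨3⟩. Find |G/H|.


|⟨3⟩| = n / gcd(3, 119) = 119 / 1 = 119
H is normal (ℤ_119 is abelian).
|G/H| = |G| / |H| = 119 / 119 = 1

|G/H| = 1


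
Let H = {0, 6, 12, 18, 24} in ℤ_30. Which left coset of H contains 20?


20 + H = {20 + h (mod 30) : h ∈ H}
20+0=20, 20+6=26, 20+12=2, 20+18=8, 20+24=14
20 + H = {2, 8, 14, 20, 26} = 2 + H

20 + H = {2, 8, 14, 20, 26}


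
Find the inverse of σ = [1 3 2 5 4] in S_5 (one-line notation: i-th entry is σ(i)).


To find σ⁻¹, swap domain and range:
σ(1) = 1 → σ⁻¹(1) = 1
σ(2) = 3 → σ⁻¹(3) = 2
σ(3) = 2 → σ⁻¹(2) = 3
σ(4) = 5 → σ⁻¹(5) = 4
σ(5) = 4 → σ⁻¹(4) = 5

σ⁻¹ = [1 3 2 5 4]


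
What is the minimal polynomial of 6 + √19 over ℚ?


Let α = 6 + √19. Then α - 6 = √19, so (α - 6)² = 19, giving α² - 12α + 17 = 0. Degree 2 and α ∉ ℚ, so this is the minimal polynomial.

Minimal polynomial: x² - 12x + 17


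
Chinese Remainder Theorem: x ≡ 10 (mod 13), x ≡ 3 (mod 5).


m₁ = 13, m₂ = 5, gcd = 1, so CRT applies. M = m₁·m₂ = 65
Let M₁ = M/m₁ = 5, M₂ = M/m₂ = 13
Find y₁ ≡ M₁⁻¹ (mod m₁): 5⁻¹ ≡ 8 (mod 13)
Find y₂ ≡ M₂⁻¹ (mod m₂): 13⁻¹ ≡ 2 (mod 5)
x = a₁·M₁·y₁ + a₂·M₂·y₂ = 10·5·8 + 3·13·2 = 478
Reduce mod 65: x ≡ 23
Check: 23 mod 13 = 10 ✓, 23 mod 5 = 3 ✓

x ≡ 23 (mod 65)


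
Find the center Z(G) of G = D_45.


Z(G) = {g ∈ G | gx = xg for all x ∈ G}
For odd n, Z(D_n) = {e}: no nontrivial rotation commutes with all reflections

Z(D_45) = {e}


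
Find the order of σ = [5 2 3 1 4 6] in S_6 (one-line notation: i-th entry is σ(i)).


Cycle decomposition: (1 5 4)
Cycle lengths: 3
Order = lcm(3) = 3

ord(σ) = 3


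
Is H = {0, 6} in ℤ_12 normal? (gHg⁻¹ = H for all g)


H = {0, 6} in ℤ_12
ℤ_12 is abelian; every subgroup of an abelian group is normal

Yes, normal subgroup


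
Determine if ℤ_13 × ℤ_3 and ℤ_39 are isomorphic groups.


Comparing ℤ_13 × ℤ_3 and ℤ_39:
gcd(13,3) = 1, so ℤ_13 × ℤ_3 ≅ ℤ_39 (CRT)

Yes, ℤ_13 × ℤ_3 ≅ ℤ_39


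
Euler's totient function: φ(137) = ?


Factor n: 137 = 137
φ(n) = n · ∏(1 - 1/p) over distinct primes p | n
φ(137) = 137 · (1 - 1/137) = 136

φ(137) = 136


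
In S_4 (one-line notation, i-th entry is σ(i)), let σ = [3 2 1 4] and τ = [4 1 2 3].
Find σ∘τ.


σ∘τ: apply τ first, then σ
1 →τ 4 →σ 4
2 →τ 1 →σ 3
3 →τ 2 →σ 2
4 →τ 3 →σ 1

σ∘τ = [4 3 2 1]


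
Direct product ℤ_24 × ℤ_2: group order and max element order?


|ℤ_24 × ℤ_2| = 24 × 2 = 48
Max element order = lcm(24,2) = 24
Cyclic? No (gcd=2)

|ℤ_24×ℤ_2| = 48, max element order = 24


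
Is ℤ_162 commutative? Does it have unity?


ℤ_162 is a commutative ring with unity 1; 162 = 2×81 is composite, so 2·81 ≡ 0 gives zero divisors (not an integral domain)
Commutative: Yes
Integral domain: No
Has unity: Yes

ℤ_162: Commutative=Yes, Unity=Yes


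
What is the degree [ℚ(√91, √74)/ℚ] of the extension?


[ℚ(√91,√74):ℚ] = [ℚ(√91,√74):ℚ(√91)]·[ℚ(√91):ℚ] = 2·2 = 4

[ℚ(√91, √74)/ℚ] = 4


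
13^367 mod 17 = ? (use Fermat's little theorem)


Fermat's little theorem: if p is prime and gcd(a,p)=1, then a^(p-1) ≡ 1 (mod p)
p = 17 is prime, gcd(13,17) = 1
Reduce exponent: 367 mod 16 = 15
So 13^367 ≡ 13^15 (mod 17)
13^15 mod 17 = 4

13^367 ≡ 4 (mod 17)


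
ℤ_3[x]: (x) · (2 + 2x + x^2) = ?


Expand and collect like terms; reduce coefficients mod 3:
x^0: 0·2 = 0 ≡ 0 (mod 3)
x^1: 0·2 + 1·2 = 2 ≡ 2 (mod 3)
x^2: 0·1 + 1·2 = 2 ≡ 2 (mod 3)
x^3: 1·1 = 1 ≡ 1 (mod 3)
Result: 2x + 2x^2 + x^3

f · g = 2x + 2x^2 + x^3


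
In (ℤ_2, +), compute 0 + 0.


Operation: addition mod 2
0 + 0 = (a + b) mod 2 with a = 0, b = 0

0 + 0 = 0


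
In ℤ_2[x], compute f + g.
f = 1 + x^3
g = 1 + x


Add coefficients mod 2:
x^0: 1 + 1 = 0 (mod 2)
x^1: 0 + 1 = 1 (mod 2)
x^2: 0 + 0 = 0 (mod 2)
x^3: 1 + 0 = 1 (mod 2)
Result: x + x^3

f + g = x + x^3


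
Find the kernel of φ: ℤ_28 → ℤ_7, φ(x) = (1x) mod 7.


Kernel = preimage of identity
ker(φ) = {x ∈ ℤ_28 : 1x ≡ 0 (mod 7)}. Since 7 | 28, φ is well-defined. The kernel is the cyclic subgroup ⟨7⟩ of ℤ_28 (order 4), i.e. {0, 7, 14, 21}

ker(φ) = {0, 7, 14, 21}


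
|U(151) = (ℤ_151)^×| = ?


U(n) is the group of units mod n; |U(n)| = φ(n)
|U(151)| = φ(151) = 150

|U(151) = (ℤ_151)^×| = 150


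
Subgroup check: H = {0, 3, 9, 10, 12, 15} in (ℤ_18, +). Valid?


Subgroup test for H = {0, 3, 9, 10, 12, 15} in (ℤ_18, +):
(1) 0 ∈ H? Yes
(2) Closure: for all a,b ∈ H, (a+b) mod 18 ∈ H? No  [counterexample: 3 + 3 = 6 ∉ H]
(3) Inverses: for all a ∈ H, -a mod 18 ∈ H? No

No, H is not a subgroup of ℤ_18


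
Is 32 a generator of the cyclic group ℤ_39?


g generates ℤ_n iff gcd(g, n) = 1
gcd(32, 39) = 1
Since gcd = 1, 32 is a generator.

Yes, 32 generates ℤ_39


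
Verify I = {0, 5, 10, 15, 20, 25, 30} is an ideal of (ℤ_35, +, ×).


Check ideal conditions for I = {0, 5, 10, 15, 20, 25, 30} in ℤ_35:
(1) I is an additive subgroup? Yes
(2) For r ∈ ℤ_35 and a ∈ I: r·a ∈ I? Yes

Yes, I is an ideal of ℤ_35


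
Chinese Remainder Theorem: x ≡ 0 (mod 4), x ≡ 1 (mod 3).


m₁ = 4, m₂ = 3, gcd = 1, so CRT applies. M = m₁·m₂ = 12
Let M₁ = M/m₁ = 3, M₂ = M/m₂ = 4
Find y₁ ≡ M₁⁻¹ (mod m₁): 3⁻¹ ≡ 3 (mod 4)
Find y₂ ≡ M₂⁻¹ (mod m₂): 4⁻¹ ≡ 1 (mod 3)
x = a₁·M₁·y₁ + a₂·M₂·y₂ = 0·3·3 + 1·4·1 = 4
Reduce mod 12: x ≡ 4
Check: 4 mod 4 = 0 ✓, 4 mod 3 = 1 ✓

x ≡ 4 (mod 12)


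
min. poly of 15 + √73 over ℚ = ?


Let α = 15 + √73. Then α - 15 = √73, so (α - 15)² = 73, giving α² - 30α + 152 = 0. Degree 2 and α ∉ ℚ, so this is the minimal polynomial.

Minimal polynomial: x² - 30x + 152


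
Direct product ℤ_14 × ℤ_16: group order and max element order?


|ℤ_14 × ℤ_16| = 14 × 16 = 224
Max element order = lcm(14,16) = 112
Cyclic? No (gcd=2)

|ℤ_14×ℤ_16| = 224, max element order = 112


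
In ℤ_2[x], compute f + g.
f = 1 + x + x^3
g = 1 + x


Add coefficients mod 2:
x^0: 1 + 1 = 0 (mod 2)
x^1: 1 + 1 = 0 (mod 2)
x^2: 0 + 0 = 0 (mod 2)
x^3: 1 + 0 = 1 (mod 2)
Result: x^3

f + g = x^3


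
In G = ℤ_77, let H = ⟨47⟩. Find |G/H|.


|⟨47⟩| = n / gcd(47, 77) = 77 / 1 = 77
H is normal (ℤ_77 is abelian).
|G/H| = |G| / |H| = 77 / 77 = 1

|G/H| = 1


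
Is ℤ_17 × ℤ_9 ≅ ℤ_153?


Comparing ℤ_17 × ℤ_9 and ℤ_153:
gcd(17,9) = 1, so ℤ_17 × ℤ_9 ≅ ℤ_153 (CRT)

Yes, ℤ_17 × ℤ_9 ≅ ℤ_153


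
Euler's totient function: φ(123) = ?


Factor n: 123 = 3 × 41
φ(n) = n · ∏(1 - 1/p) over distinct primes p | n
φ(123) = 123 · (1 - 1/3) · (1 - 1/41) = 80

φ(123) = 80


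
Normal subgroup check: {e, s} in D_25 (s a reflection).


H = {e, s} in D_25 (s a reflection)
r·s·r⁻¹ = sr⁻² ≠ s for n ≥ 3, so {e, s} is not closed under conjugation

No, not a normal subgroup


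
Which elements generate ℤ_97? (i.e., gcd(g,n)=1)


g generates ℤ_n iff gcd(g,n) = 1
Prime factors of 97: 97
Generators are g ∈ {1,...,96} not divisible by any of these primes.
Generators: {1, 2, 3, 4, 5, 6, 7, 8, 9, 10, 11, 12, 13, 14, 15, 16, 17, 18, 19, 20, 21, 22, 23, 24, 25, 26, 27, 28, 29, 30, 31, 32, 33, 34, 35, 36, 37, 38, 39, 40, 41, 42, 43, 44, 45, 46, 47, 48, 49, 50, 51, 52, 53, 54, 55, 56, 57, 58, 59, 60, 61, 62, 63, 64, 65, 66, 67, 68, 69, 70, 71, 72, 73, 74, 75, 76, 77, 78, 79, 80, 81, 82, 83, 84, 85, 86, 87, 88, 89, 90, 91, 92, 93, 94, 95, 96}
Number of generators = φ(97) = 96

Generators of ℤ_97 = {1, 2, 3, 4, 5, 6, 7, 8, 9, 10, 11, 12, 13, 14, 15, 16, 17, 18, 19, 20, 21, 22, 23, 24, 25, 26, 27, 28, 29, 30, 31, 32, 33, 34, 35, 36, 37, 38, 39, 40, 41, 42, 43, 44, 45, 46, 47, 48, 49, 50, 51, 52, 53, 54, 55, 56, 57, 58, 59, 60, 61, 62, 63, 64, 65, 66, 67, 68, 69, 70, 71, 72, 73, 74, 75, 76, 77, 78, 79, 80, 81, 82, 83, 84, 85, 86, 87, 88, 89, 90, 91, 92, 93, 94, 95, 96}


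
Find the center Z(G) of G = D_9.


Z(G) = {g ∈ G | gx = xg for all x ∈ G}
For odd n, Z(D_n) = {e}: no nontrivial rotation commutes with all reflections

Z(D_9) = {e}


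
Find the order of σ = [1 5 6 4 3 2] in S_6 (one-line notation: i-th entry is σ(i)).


Cycle decomposition: (2 5 3 6)
Cycle lengths: 4
Order = lcm(4) = 4

ord(σ) = 4


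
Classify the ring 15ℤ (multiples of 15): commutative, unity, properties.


15ℤ is a commutative ring under +,× but has no multiplicative identity (1 ∉ 15ℤ); it has no zero divisors, but without unity it is not an integral domain
Commutative: Yes
Integral domain: No
Has unity: No

15ℤ (multiples of 15): Commutative=Yes, Unity=No


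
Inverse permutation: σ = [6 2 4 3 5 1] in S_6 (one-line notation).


To find σ⁻¹, swap domain and range:
σ(1) = 6 → σ⁻¹(6) = 1
σ(2) = 2 → σ⁻¹(2) = 2
σ(3) = 4 → σ⁻¹(4) = 3
σ(4) = 3 → σ⁻¹(3) = 4
σ(5) = 5 → σ⁻¹(5) = 5
σ(6) = 1 → σ⁻¹(1) = 6

σ⁻¹ = [6 2 4 3 5 1]


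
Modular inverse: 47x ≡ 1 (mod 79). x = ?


Use the extended Euclidean algorithm to write 1 = 47·s + 79·t; then s mod 79 is the inverse.
Euclidean algorithm:
  47 = 0·79 + 47
  79 = 1·47 + 32
  47 = 1·32 + 15
  32 = 2·15 + 2
  15 = 7·2 + 1
  2 = 2·1 + 0
gcd(47,79) = 1
Back-substitution gives: 47·(37) + 79·(-22) = 1
So 47⁻¹ ≡ 37 ≡ 37 (mod 79)
Check: 47 × 37 = 1739 ≡ 1 (mod 79) ✓

47⁻¹ ≡ 37 (mod 79)


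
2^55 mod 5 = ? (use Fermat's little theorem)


Fermat's little theorem: if p is prime and gcd(a,p)=1, then a^(p-1) ≡ 1 (mod p)
p = 5 is prime, gcd(2,5) = 1
Reduce exponent: 55 mod 4 = 3
So 2^55 ≡ 2^3 (mod 5)
2^3 mod 5 = 3

2^55 ≡ 3 (mod 5)


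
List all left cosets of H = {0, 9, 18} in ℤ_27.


H = {0, 9, 18}, |H| = 3
Number of cosets = |G|/|H| = 27/3 = 9
0 + H = {0, 9, 18}
1 + H = {1, 10, 19}
2 + H = {2, 11, 20}
3 + H = {3, 12, 21}
4 + H = {4, 13, 22}
5 + H = {5, 14, 23}
6 + H = {6, 15, 24}
7 + H = {7, 16, 25}
8 + H = {8, 17, 26}

Cosets: 0+H={0,9,18}; 1+H={1,10,19}; 2+H={2,11,20}; 3+H={3,12,21}; 4+H={4,13,22}; 5+H={5,14,23}; 6+H={6,15,24}; 7+H={7,16,25}; 8+H={8,17,26}


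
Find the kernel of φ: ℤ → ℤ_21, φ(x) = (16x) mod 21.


Kernel = preimage of identity
ker(φ) = {x ∈ ℤ : 16x ≡ 0 (mod 21)}. gcd(16,21) = 1, so 16x ≡ 0 (mod 21) ⟺ x ≡ 0 (mod 21/1 = 21). Hence ker(φ) = 21ℤ

ker(φ) = 21ℤ


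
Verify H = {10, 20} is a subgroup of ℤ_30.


Subgroup test for H = {10, 20} in (ℤ_30, +):
(1) 0 ∈ H? No
(2) Closure: for all a,b ∈ H, (a+b) mod 30 ∈ H? No  [counterexample: 10 + 20 = 0 ∉ H]
(3) Inverses: for all a ∈ H, -a mod 30 ∈ H? Yes

No, H is not a subgroup of ℤ_30


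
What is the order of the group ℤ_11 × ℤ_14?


|A × B| = |A| · |B|
|ℤ_11 × ℤ_14| = 11 × 14 = 154

|ℤ_11 × ℤ_14| = 154


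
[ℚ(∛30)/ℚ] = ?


∛30 has minimal polynomial x³ - 30 (irreducible over ℚ since 30 is not a perfect cube)

[ℚ(∛30)/ℚ] = 3


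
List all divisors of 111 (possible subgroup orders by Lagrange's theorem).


Lagrange's theorem: |H| divides |G|
|G| = 111
Divisors of 111: 1, 3, 37, 111

Possible subgroup orders: {1, 3, 37, 111}


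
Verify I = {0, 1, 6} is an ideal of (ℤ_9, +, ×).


Check ideal conditions for I = {0, 1, 6} in ℤ_9:
(1) I is an additive subgroup? No
(2) For r ∈ ℤ_9 and a ∈ I: r·a ∈ I? No  [counterexample: r=2, a=1, r·a mod 9 = 2 ∉ I]

No, I is not an ideal of ℤ_9


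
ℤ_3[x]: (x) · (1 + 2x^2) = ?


Expand and collect like terms; reduce coefficients mod 3:
x^0: 0·1 = 0 ≡ 0 (mod 3)
x^1: 0·0 + 1·1 = 1 ≡ 1 (mod 3)
x^2: 0·2 + 1·0 = 0 ≡ 0 (mod 3)
x^3: 1·2 = 2 ≡ 2 (mod 3)
Result: x + 2x^3

f · g = x + 2x^3


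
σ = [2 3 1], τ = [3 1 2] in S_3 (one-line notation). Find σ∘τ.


σ∘τ: apply τ first, then σ
1 →τ 3 →σ 1
2 →τ 1 →σ 2
3 →τ 2 →σ 3

σ∘τ = [1 2 3]


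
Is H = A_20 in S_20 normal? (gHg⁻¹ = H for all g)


H = A_20 in S_20
A_20 has index 2 in S_20, and every subgroup of index 2 is normal

Yes, normal subgroup


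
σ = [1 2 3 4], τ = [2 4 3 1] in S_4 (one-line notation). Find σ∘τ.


σ∘τ: apply τ first, then σ
1 →τ 2 →σ 2
2 →τ 4 →σ 4
3 →τ 3 →σ 3
4 →τ 1 →σ 1

σ∘τ = [2 4 3 1]


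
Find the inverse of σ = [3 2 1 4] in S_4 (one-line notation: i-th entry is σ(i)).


To find σ⁻¹, swap domain and range:
σ(1) = 3 → σ⁻¹(3) = 1
σ(2) = 2 → σ⁻¹(2) = 2
σ(3) = 1 → σ⁻¹(1) = 3
σ(4) = 4 → σ⁻¹(4) = 4

σ⁻¹ = [3 2 1 4]


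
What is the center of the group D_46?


Z(G) = {g ∈ G | gx = xg for all x ∈ G}
For even n, Z(D_n) = {e, r^(n/2)}: the 180° rotation r^23 commutes with every reflection and rotation

Z(D_46) = {e, r^23}


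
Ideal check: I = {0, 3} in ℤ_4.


Check ideal conditions for I = {0, 3} in ℤ_4:
(1) I is an additive subgroup? No
(2) For r ∈ ℤ_4 and a ∈ I: r·a ∈ I? No  [counterexample: r=2, a=3, r·a mod 4 = 2 ∉ I]

No, I is not an ideal of ℤ_4


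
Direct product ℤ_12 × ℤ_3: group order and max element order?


|ℤ_12 × ℤ_3| = 12 × 3 = 36
Max element order = lcm(12,3) = 12
Cyclic? No (gcd=3)

|ℤ_12×ℤ_3| = 36, max element order = 12


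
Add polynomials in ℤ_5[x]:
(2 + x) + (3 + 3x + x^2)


Add coefficients mod 5:
x^0: 2 + 3 = 0 (mod 5)
x^1: 1 + 3 = 4 (mod 5)
x^2: 0 + 1 = 1 (mod 5)
Result: 4x + x^2

f + g = 4x + x^2


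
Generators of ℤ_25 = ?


g generates ℤ_n iff gcd(g,n) = 1
Prime factors of 25: 5
Generators are g ∈ {1,...,24} not divisible by any of these primes.
Generators: {1, 2, 3, 4, 6, 7, 8, 9, 11, 12, 13, 14, 16, 17, 18, 19, 21, 22, 23, 24}
Number of generators = φ(25) = 20

Generators of ℤ_25 = {1, 2, 3, 4, 6, 7, 8, 9, 11, 12, 13, 14, 16, 17, 18, 19, 21, 22, 23, 24}


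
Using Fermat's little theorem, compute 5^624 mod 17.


Fermat's little theorem: if p is prime and gcd(a,p)=1, then a^(p-1) ≡ 1 (mod p)
p = 17 is prime, gcd(5,17) = 1
Reduce exponent: 624 mod 16 = 0
So 5^624 ≡ 5^0 (mod 17)
5^0 = 1

5^624 ≡ 1 (mod 17)


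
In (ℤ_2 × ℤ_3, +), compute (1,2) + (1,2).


Operation: componentwise addition mod (2, 3)
(1,2) + (1,2) = ((a₁+b₁) mod 2, (a₂+b₂) mod 3) with a = (1,2), b = (1,2)

(1,2) + (1,2) = (0,1)


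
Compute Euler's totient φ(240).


Factor n: 240 = 2^4 × 3 × 5
φ(n) = n · ∏(1 - 1/p) over distinct primes p | n
φ(240) = 240 · (1 - 1/2) · (1 - 1/3) · (1 - 1/5) = 64

φ(240) = 64


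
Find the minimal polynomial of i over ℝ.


i satisfies x² + 1 = 0, irreducible over ℝ

Minimal polynomial: x² + 1


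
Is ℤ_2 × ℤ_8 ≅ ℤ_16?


Comparing ℤ_2 × ℤ_8 and ℤ_16:
gcd(2,8) = 2 ≠ 1. Max element order in ℤ_2×ℤ_8 is lcm(2,8) = 8 < 16, so it has no element of order 16

No, ℤ_2 × ℤ_8 ≇ ℤ_16


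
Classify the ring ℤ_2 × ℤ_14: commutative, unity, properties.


Direct product ring; commutative with unity (1,1); but (1,0)·(0,1) = (0,0) gives zero divisors, so not an integral domain
Commutative: Yes
Integral domain: No
Has unity: Yes

ℤ_2 × ℤ_14: Commutative=Yes, Unity=Yes


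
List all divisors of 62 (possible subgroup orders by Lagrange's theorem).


Lagrange's theorem: |H| divides |G|
|G| = 62
Divisors of 62: 1, 2, 31, 62

Possible subgroup orders: {1, 2, 31, 62}


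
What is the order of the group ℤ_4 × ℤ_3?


|A × B| = |A| · |B|
|ℤ_4 × ℤ_3| = 4 × 3 = 12

|ℤ_4 × ℤ_3| = 12


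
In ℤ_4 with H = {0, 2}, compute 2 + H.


2 + H = {2 + h (mod 4) : h ∈ H}
2+0=2, 2+2=0
2 + H = {0, 2} = 0 + H

2 + H = {0, 2}


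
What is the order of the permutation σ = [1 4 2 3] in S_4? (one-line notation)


Cycle decomposition: (2 4 3)
Cycle lengths: 3
Order = lcm(3) = 3

ord(σ) = 3


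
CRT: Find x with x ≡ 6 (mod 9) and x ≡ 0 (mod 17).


m₁ = 9, m₂ = 17, gcd = 1, so CRT applies. M = m₁·m₂ = 153
Let M₁ = M/m₁ = 17, M₂ = M/m₂ = 9
Find y₁ ≡ M₁⁻¹ (mod m₁): 17⁻¹ ≡ 8 (mod 9)
Find y₂ ≡ M₂⁻¹ (mod m₂): 9⁻¹ ≡ 2 (mod 17)
x = a₁·M₁·y₁ + a₂·M₂·y₂ = 6·17·8 + 0·9·2 = 816
Reduce mod 153: x ≡ 51
Check: 51 mod 9 = 6 ✓, 51 mod 17 = 0 ✓

x ≡ 51 (mod 153)


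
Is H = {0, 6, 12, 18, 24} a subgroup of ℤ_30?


Subgroup test for H = {0, 6, 12, 18, 24} in (ℤ_30, +):
(1) 0 ∈ H? Yes
(2) Closure: for all a,b ∈ H, (a+b) mod 30 ∈ H? Yes
(3) Inverses: for all a ∈ H, -a mod 30 ∈ H? Yes

Yes, H is a subgroup of ℤ_30


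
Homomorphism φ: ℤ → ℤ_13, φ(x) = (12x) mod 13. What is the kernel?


Kernel = preimage of identity
ker(φ) = {x ∈ ℤ : 12x ≡ 0 (mod 13)}. gcd(12,13) = 1, so 12x ≡ 0 (mod 13) ⟺ x ≡ 0 (mod 13/1 = 13). Hence ker(φ) = 13ℤ

ker(φ) = 13ℤ


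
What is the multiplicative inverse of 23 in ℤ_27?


Use the extended Euclidean algorithm to write 1 = 23·s + 27·t; then s mod 27 is the inverse.
Euclidean algorithm:
  23 = 0·27 + 23
  27 = 1·23 + 4
  23 = 5·4 + 3
  4 = 1·3 + 1
  3 = 3·1 + 0
gcd(23,27) = 1
Back-substitution gives: 23·(-7) + 27·(6) = 1
So 23⁻¹ ≡ -7 ≡ 20 (mod 27)
Check: 23 × 20 = 460 ≡ 1 (mod 27) ✓

23⁻¹ ≡ 20 (mod 27)


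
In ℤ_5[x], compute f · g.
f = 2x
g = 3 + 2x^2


Expand and collect like terms; reduce coefficients mod 5:
x^0: 0·3 = 0 ≡ 0 (mod 5)
x^1: 0·0 + 2·3 = 6 ≡ 1 (mod 5)
x^2: 0·2 + 2·0 = 0 ≡ 0 (mod 5)
x^3: 2·2 = 4 ≡ 4 (mod 5)
Result: x + 4x^3

f · g = x + 4x^3


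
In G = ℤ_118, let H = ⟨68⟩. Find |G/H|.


|⟨68⟩| = n / gcd(68, 118) = 118 / 2 = 59
H is normal (ℤ_118 is abelian).
|G/H| = |G| / |H| = 118 / 59 = 2

|G/H| = 2


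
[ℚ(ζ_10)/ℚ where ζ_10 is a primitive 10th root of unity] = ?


[ℚ(ζ_n):ℚ] = deg Φ_n(x) = φ(n). Here φ(10) = 4

[ℚ(ζ_10)/ℚ where ζ_10 is a primitive 10th root of unity] = 4


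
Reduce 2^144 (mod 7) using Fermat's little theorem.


Fermat's little theorem: if p is prime and gcd(a,p)=1, then a^(p-1) ≡ 1 (mod p)
p = 7 is prime, gcd(2,7) = 1
Reduce exponent: 144 mod 6 = 0
So 2^144 ≡ 2^0 (mod 7)
2^0 = 1

2^144 ≡ 1 (mod 7)


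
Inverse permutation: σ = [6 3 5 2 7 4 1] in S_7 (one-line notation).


To find σ⁻¹, swap domain and range:
σ(1) = 6 → σ⁻¹(6) = 1
σ(2) = 3 → σ⁻¹(3) = 2
σ(3) = 5 → σ⁻¹(5) = 3
σ(4) = 2 → σ⁻¹(2) = 4
σ(5) = 7 → σ⁻¹(7) = 5
σ(6) = 4 → σ⁻¹(4) = 6
σ(7) = 1 → σ⁻¹(1) = 7

σ⁻¹ = [7 4 2 6 3 1 5]


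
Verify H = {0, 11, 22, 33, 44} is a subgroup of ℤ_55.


Subgroup test for H = {0, 11, 22, 33, 44} in (ℤ_55, +):
(1) 0 ∈ H? Yes
(2) Closure: for all a,b ∈ H, (a+b) mod 55 ∈ H? Yes
(3) Inverses: for all a ∈ H, -a mod 55 ∈ H? Yes

Yes, H is a subgroup of ℤ_55


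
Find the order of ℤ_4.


ℤ_n has n elements.

|ℤ_4| = 4


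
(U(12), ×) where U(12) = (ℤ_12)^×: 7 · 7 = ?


Operation: multiplication mod 12
7 · 7 = (a × b) mod 12 with a = 7, b = 7

7 · 7 = 1


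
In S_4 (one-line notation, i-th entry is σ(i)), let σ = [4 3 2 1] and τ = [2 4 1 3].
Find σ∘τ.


σ∘τ: apply τ first, then σ
1 →τ 2 →σ 3
2 →τ 4 →σ 1
3 →τ 1 →σ 4
4 →τ 3 →σ 2

σ∘τ = [3 1 4 2]


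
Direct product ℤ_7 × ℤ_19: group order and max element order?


|ℤ_7 × ℤ_19| = 7 × 19 = 133
Max element order = lcm(7,19) = 133
Cyclic? Yes (gcd=1)

|ℤ_7×ℤ_19| = 133, max element order = 133


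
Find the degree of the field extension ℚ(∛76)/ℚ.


∛76 has minimal polynomial x³ - 76 (irreducible over ℚ since 76 is not a perfect cube)

[ℚ(∛76)/ℚ] = 3


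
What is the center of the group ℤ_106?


Z(G) = {g ∈ G | gx = xg for all x ∈ G}
ℤ_106 is abelian, so Z(G) = G

Z(ℤ_106) = ℤ_106


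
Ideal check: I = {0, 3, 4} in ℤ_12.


Check ideal conditions for I = {0, 3, 4} in ℤ_12:
(1) I is an additive subgroup? No
(2) For r ∈ ℤ_12 and a ∈ I: r·a ∈ I? No  [counterexample: r=2, a=3, r·a mod 12 = 6 ∉ I]

No, I is not an ideal of ℤ_12


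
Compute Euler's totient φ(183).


Factor n: 183 = 3 × 61
φ(n) = n · ∏(1 - 1/p) over distinct primes p | n
φ(183) = 183 · (1 - 1/3) · (1 - 1/61) = 120

φ(183) = 120


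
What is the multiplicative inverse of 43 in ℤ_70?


Use the extended Euclidean algorithm to write 1 = 43·s + 70·t; then s mod 70 is the inverse.
Euclidean algorithm:
  43 = 0·70 + 43
  70 = 1·43 + 27
  43 = 1·27 + 16
  27 = 1·16 + 11
  16 = 1·11 + 5
  11 = 2·5 + 1
  5 = 5·1 + 0
gcd(43,70) = 1
Back-substitution gives: 43·(-13) + 70·(8) = 1
So 43⁻¹ ≡ -13 ≡ 57 (mod 70)
Check: 43 × 57 = 2451 ≡ 1 (mod 70) ✓

43⁻¹ ≡ 57 (mod 70)
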